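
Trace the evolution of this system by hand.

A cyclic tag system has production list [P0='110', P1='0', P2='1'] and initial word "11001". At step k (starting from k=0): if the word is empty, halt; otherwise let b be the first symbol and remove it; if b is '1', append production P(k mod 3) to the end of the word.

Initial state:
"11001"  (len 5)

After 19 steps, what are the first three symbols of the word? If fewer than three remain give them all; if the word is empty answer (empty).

k=0  "11001"  (len 5)
k=1  "1001110"  (len 7)
k=2  "0011100"  (len 7)
k=3  "011100"  (len 6)
k=4  "11100"  (len 5)
k=5  "11000"  (len 5)
k=6  "10001"  (len 5)
k=7  "0001110"  (len 7)
k=8  "001110"  (len 6)
k=9  "01110"  (len 5)
k=10  "1110"  (len 4)
k=11  "1100"  (len 4)
k=12  "1001"  (len 4)
k=13  "001110"  (len 6)
k=14  "01110"  (len 5)
k=15  "1110"  (len 4)
k=16  "110110"  (len 6)
k=17  "101100"  (len 6)
k=18  "011001"  (len 6)
k=19  "11001"  (len 5)

110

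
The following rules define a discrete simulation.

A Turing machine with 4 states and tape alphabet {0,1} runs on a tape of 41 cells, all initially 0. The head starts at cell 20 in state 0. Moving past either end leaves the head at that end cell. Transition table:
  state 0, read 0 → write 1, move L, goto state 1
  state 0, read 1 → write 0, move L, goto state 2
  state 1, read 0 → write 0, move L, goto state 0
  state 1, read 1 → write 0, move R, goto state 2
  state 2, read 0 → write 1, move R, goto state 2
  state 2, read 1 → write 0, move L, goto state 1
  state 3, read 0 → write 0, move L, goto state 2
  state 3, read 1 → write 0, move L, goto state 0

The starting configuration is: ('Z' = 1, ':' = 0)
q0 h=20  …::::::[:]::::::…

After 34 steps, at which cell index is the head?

k=0  q0 h=20  …::::::[:]::::::…
k=1  q1 h=19  …::::::[:]Z:::::…
k=2  q0 h=18  …::::::[:]:Z::::…
k=3  q1 h=17  …::::::[:]Z:Z:::…
k=4  q0 h=16  …::::::[:]:Z:Z::…
k=5  q1 h=15  …::::::[:]Z:Z:Z:…
k=6  q0 h=14  …::::::[:]:Z:Z:Z…
k=7  q1 h=13  …::::::[:]Z:Z:Z:…
k=8  q0 h=12  …::::::[:]:Z:Z:Z…
k=9  q1 h=11  …::::::[:]Z:Z:Z:…
k=10  q0 h=10  …::::::[:]:Z:Z:Z…
k=11  q1 h= 9  …::::::[:]Z:Z:Z:…
k=12  q0 h= 8  …::::::[:]:Z:Z:Z…
k=13  q1 h= 7  …::::::[:]Z:Z:Z:…
k=14  q0 h= 6  |::::::[:]:Z:Z:Z…
k=15  q1 h= 5  |:::::[:]Z:Z:Z:…
k=16  q0 h= 4  |::::[:]:Z:Z:Z…
k=17  q1 h= 3  |:::[:]Z:Z:Z:…
k=18  q0 h= 2  |::[:]:Z:Z:Z…
k=19  q1 h= 1  |:[:]Z:Z:Z:…
k=20  q0 h= 0  |[:]:Z:Z:Z…
k=21  q1 h= 0  |[Z]:Z:Z:Z…
k=22  q2 h= 1  |:[:]Z:Z:Z:…
k=23  q2 h= 2  |:Z[Z]:Z:Z:Z…
k=24  q1 h= 1  |:[Z]::Z:Z:…
k=25  q2 h= 2  |::[:]:Z:Z:Z…
k=26  q2 h= 3  |::Z[:]Z:Z:Z:…
k=27  q2 h= 4  |::ZZ[Z]:Z:Z:Z…
k=28  q1 h= 3  |::Z[Z]::Z:Z:…
k=29  q2 h= 4  |::Z:[:]:Z:Z:Z…
k=30  q2 h= 5  |::Z:Z[:]Z:Z:Z:…
k=31  q2 h= 6  |::Z:ZZ[Z]:Z:Z:Z…
k=32  q1 h= 5  |::Z:Z[Z]::Z:Z:…
k=33  q2 h= 6  |::Z:Z:[:]:Z:Z:Z…
k=34  q2 h= 7  …:Z:Z:Z[:]Z:Z:Z:…

7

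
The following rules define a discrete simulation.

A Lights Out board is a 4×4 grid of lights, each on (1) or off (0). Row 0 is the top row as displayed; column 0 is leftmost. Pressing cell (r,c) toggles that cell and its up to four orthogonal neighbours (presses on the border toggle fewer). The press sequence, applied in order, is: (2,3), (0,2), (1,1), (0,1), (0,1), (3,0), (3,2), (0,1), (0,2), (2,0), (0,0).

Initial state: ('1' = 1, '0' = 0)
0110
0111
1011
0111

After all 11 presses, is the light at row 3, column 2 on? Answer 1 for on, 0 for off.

[0] 0110
0111
1011
0111
[1] 0110
0110
1000
0110
[2] 0001
0100
1000
0110
[3] 0101
1010
1100
0110
[4] 1011
1110
1100
0110
[5] 0101
1010
1100
0110
[6] 0101
1010
0100
1010
[7] 0101
1010
0110
1101
[8] 1011
1110
0110
1101
[9] 1100
1100
0110
1101
[10] 1100
0100
1010
0101
[11] 0000
1100
1010
0101

0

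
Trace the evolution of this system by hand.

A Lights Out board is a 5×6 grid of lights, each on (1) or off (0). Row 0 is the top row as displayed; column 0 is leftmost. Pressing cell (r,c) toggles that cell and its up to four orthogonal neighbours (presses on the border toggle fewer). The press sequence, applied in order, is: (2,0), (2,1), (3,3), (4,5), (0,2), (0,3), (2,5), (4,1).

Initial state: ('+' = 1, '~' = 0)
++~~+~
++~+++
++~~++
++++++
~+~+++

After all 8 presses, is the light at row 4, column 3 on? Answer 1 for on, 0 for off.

step 0: ++~~+~
++~+++
++~~++
++++++
~+~+++
step 1: ++~~+~
~+~+++
~~~~++
~+++++
~+~+++
step 2: ++~~+~
~~~+++
+++~++
~~++++
~+~+++
step 3: ++~~+~
~~~+++
++++++
~~~~~+
~+~~++
step 4: ++~~+~
~~~+++
++++++
~~~~~~
~+~~~~
step 5: +~+++~
~~++++
++++++
~~~~~~
~+~~~~
step 6: +~~~~~
~~+~++
++++++
~~~~~~
~+~~~~
step 7: +~~~~~
~~+~+~
++++~~
~~~~~+
~+~~~~
step 8: +~~~~~
~~+~+~
++++~~
~+~~~+
+~+~~~

0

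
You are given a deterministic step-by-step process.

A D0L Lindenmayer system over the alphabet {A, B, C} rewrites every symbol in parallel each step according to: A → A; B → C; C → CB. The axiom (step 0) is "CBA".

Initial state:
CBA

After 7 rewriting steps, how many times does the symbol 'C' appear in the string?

34

k=0  CBA
k=1  CBCA
k=2  CBCCBA
k=3  CBCCBCBCA
k=4  CBCCBCBCCBCCBA
k=5  CBCCBCBCCBCCBCBCCBCBCA
k=6  CBCCBCBCCBCCBCBCCBCBCCBCCBCBCCBCCBA
k=7  CBCCBCBCCBCCBCBCCBCBCCBCCBCBCCBCCBCBCCBCBCCBCCBCBCCBCBCA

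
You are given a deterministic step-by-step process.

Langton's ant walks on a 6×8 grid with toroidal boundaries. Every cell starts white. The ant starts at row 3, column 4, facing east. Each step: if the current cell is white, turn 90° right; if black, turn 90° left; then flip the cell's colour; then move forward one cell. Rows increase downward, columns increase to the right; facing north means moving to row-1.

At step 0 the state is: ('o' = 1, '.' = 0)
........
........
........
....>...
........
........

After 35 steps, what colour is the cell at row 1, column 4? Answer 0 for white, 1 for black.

t=0: ........
........
........
....>...
........
........
t=1: ........
........
........
....o...
....v...
........
t=2: ........
........
........
....o...
...<o...
........
t=3: ........
........
........
...^o...
...oo...
........
t=4: ........
........
........
...o>...
...oo...
........
t=5: ........
........
....^...
...o....
...oo...
........
t=6: ........
........
....o>..
...o....
...oo...
........
t=7: ........
........
....oo..
...o.v..
...oo...
........
t=8: ........
........
....oo..
...o<o..
...oo...
........
t=9: ........
........
....^o..
...ooo..
...oo...
........
t=10: ........
........
...<.o..
...ooo..
...oo...
........
t=11: ........
...^....
...o.o..
...ooo..
...oo...
........
t=12: ........
...o>...
...o.o..
...ooo..
...oo...
........
t=13: ........
...oo...
...ovo..
...ooo..
...oo...
........
t=14: ........
...oo...
...<oo..
...ooo..
...oo...
........
t=15: ........
...oo...
....oo..
...voo..
...oo...
........
t=16: ........
...oo...
....oo..
....>o..
...oo...
........
t=17: ........
...oo...
....^o..
.....o..
...oo...
........
t=18: ........
...oo...
...<.o..
.....o..
...oo...
........
t=19: ........
...^o...
...o.o..
.....o..
...oo...
........
t=20: ........
..<.o...
...o.o..
.....o..
...oo...
........
t=21: ..^.....
..o.o...
...o.o..
.....o..
...oo...
........
t=22: ..o>....
..o.o...
...o.o..
.....o..
...oo...
........
t=23: ..oo....
..ovo...
...o.o..
.....o..
...oo...
........
t=24: ..oo....
..<oo...
...o.o..
.....o..
...oo...
........
t=25: ..oo....
...oo...
..vo.o..
.....o..
...oo...
........
t=26: ..oo....
...oo...
.<oo.o..
.....o..
...oo...
........
t=27: ..oo....
.^.oo...
.ooo.o..
.....o..
...oo...
........
t=28: ..oo....
.o>oo...
.ooo.o..
.....o..
...oo...
........
t=29: ..oo....
.oooo...
.ovo.o..
.....o..
...oo...
........
t=30: ..oo....
.oooo...
.o.>.o..
.....o..
...oo...
........
t=31: ..oo....
.oo^o...
.o...o..
.....o..
...oo...
........
t=32: ..oo....
.o<.o...
.o...o..
.....o..
...oo...
........
t=33: ..oo....
.o..o...
.ov..o..
.....o..
...oo...
........
t=34: ..oo....
.o..o...
.<o..o..
.....o..
...oo...
........
t=35: ..oo....
.o..o...
..o..o..
.v...o..
...oo...
........

1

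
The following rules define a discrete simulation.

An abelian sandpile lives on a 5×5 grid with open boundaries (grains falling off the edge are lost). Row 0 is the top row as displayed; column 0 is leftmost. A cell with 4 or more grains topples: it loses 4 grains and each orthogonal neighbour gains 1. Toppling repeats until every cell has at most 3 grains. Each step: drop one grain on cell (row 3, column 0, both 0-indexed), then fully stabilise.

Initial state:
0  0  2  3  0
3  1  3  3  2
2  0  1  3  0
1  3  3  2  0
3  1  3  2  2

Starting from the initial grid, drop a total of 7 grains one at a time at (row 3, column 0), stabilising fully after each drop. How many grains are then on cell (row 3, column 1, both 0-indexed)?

3

step 0: 0  0  2  3  0
3  1  3  3  2
2  0  1  3  0
1  3  3  2  0
3  1  3  2  2
step 1: 0  0  2  3  0
3  1  3  3  2
2  0  1  3  0
2  3  3  2  0
3  1  3  2  2
step 2: 0  0  2  3  0
3  1  3  3  2
2  0  1  3  0
3  3  3  2  0
3  1  3  2  2
step 3: 0  0  2  3  0
3  1  3  3  2
3  1  2  3  0
2  2  1  3  0
1  0  1  3  2
step 4: 0  0  2  3  0
3  1  3  3  2
3  1  2  3  0
3  2  1  3  0
1  0  1  3  2
step 5: 1  0  2  3  0
0  2  3  3  2
1  2  2  3  0
1  3  1  3  0
2  0  1  3  2
step 6: 1  0  2  3  0
0  2  3  3  2
1  2  2  3  0
2  3  1  3  0
2  0  1  3  2
step 7: 1  0  2  3  0
0  2  3  3  2
1  2  2  3  0
3  3  1  3  0
2  0  1  3  2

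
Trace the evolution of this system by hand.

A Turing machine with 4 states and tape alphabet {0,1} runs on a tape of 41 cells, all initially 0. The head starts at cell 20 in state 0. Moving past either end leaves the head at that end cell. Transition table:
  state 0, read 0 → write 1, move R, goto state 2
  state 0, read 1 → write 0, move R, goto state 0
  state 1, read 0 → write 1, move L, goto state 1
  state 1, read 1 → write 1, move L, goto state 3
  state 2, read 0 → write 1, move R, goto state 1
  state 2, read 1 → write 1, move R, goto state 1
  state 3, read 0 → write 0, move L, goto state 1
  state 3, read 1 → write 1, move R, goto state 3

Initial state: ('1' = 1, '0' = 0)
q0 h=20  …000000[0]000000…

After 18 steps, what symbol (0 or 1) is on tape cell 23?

step 0: q0 h=20  …000000[0]000000…
step 1: q2 h=21  …000001[0]000000…
step 2: q1 h=22  …000011[0]000000…
step 3: q1 h=21  …000001[1]100000…
step 4: q3 h=20  …000000[1]110000…
step 5: q3 h=21  …000001[1]100000…
step 6: q3 h=22  …000011[1]000000…
step 7: q3 h=23  …000111[0]000000…
step 8: q1 h=22  …000011[1]000000…
step 9: q3 h=21  …000001[1]100000…
step 10: q3 h=22  …000011[1]000000…
step 11: q3 h=23  …000111[0]000000…
step 12: q1 h=22  …000011[1]000000…
step 13: q3 h=21  …000001[1]100000…
step 14: q3 h=22  …000011[1]000000…
step 15: q3 h=23  …000111[0]000000…
step 16: q1 h=22  …000011[1]000000…
step 17: q3 h=21  …000001[1]100000…
step 18: q3 h=22  …000011[1]000000…

0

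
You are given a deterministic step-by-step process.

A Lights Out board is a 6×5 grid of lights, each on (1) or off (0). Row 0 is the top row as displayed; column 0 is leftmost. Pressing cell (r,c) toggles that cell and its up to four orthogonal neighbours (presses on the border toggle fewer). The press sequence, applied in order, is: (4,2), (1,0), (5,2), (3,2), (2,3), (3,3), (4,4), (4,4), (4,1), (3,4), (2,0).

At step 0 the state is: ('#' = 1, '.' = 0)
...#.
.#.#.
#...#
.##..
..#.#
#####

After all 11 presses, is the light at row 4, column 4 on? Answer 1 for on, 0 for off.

0

gen 0: ...#.
.#.#.
#...#
.##..
..#.#
#####
gen 1: ...#.
.#.#.
#...#
.#...
.#.##
##.##
gen 2: #..#.
#..#.
....#
.#...
.#.##
##.##
gen 3: #..#.
#..#.
....#
.#...
.####
#.#.#
gen 4: #..#.
#..#.
..#.#
..##.
.#.##
#.#.#
gen 5: #..#.
#....
...#.
..#..
.#.##
#.#.#
gen 6: #..#.
#....
.....
...##
.#..#
#.#.#
gen 7: #..#.
#....
.....
...#.
.#.#.
#.#..
gen 8: #..#.
#....
.....
...##
.#..#
#.#.#
gen 9: #..#.
#....
.....
.#.##
#.#.#
###.#
gen 10: #..#.
#....
....#
.#...
#.#..
###.#
gen 11: #..#.
.....
##..#
##...
#.#..
###.#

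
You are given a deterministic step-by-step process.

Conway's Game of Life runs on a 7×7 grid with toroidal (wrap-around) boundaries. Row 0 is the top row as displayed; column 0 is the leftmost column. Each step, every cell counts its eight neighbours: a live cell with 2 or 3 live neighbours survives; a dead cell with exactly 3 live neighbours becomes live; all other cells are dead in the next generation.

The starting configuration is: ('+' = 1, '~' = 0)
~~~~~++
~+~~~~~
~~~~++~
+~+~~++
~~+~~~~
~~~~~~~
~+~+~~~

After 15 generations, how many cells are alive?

k=0  ~~~~~++
~+~~~~~
~~~~++~
+~+~~++
~~+~~~~
~~~~~~~
~+~+~~~
k=1  +~+~~~~
~~~~+~+
++~~++~
~+~++++
~+~~~~+
~~+~~~~
~~~~~~~
k=2  ~~~~~~~
~~~++~+
~++~~~~
~+~+~~~
~+~++~+
~~~~~~~
~+~~~~~
k=3  ~~~~~~~
~~++~~~
++~~+~~
~+~++~~
+~~++~~
+~+~~~~
~~~~~~~
k=4  ~~~~~~~
~+++~~~
++~~+~~
~+~~~+~
+~~~+~~
~+~+~~~
~~~~~~~
k=5  ~~+~~~~
++++~~~
+~~++~~
~+~~+++
+++~+~~
~~~~~~~
~~~~~~~
k=6  ~~++~~~
+~~~+~~
~~~~~~~
~~~~~~+
+++++~+
~+~~~~~
~~~~~~~
k=7  ~~~+~~~
~~~+~~~
~~~~~~~
~+++~++
~+++~++
~+~+~~~
~~+~~~~
k=8  ~~++~~~
~~~~~~~
~~~++~~
~+~+~++
~~~~~++
++~++~~
~~++~~~
k=9  ~~++~~~
~~+~+~~
~~++++~
+~++~~+
~+~+~~~
++~++++
~~~~~~~
k=10  ~~++~~~
~+~~~+~
~~~~~++
+~~~~++
~~~~~~~
++~++++
++~~~++
k=11  ~~+~++~
~~+~+++
~~~~+~~
+~~~~+~
~+~~~~~
~++~+~~
~~~~~~~
k=12  ~~~~+~+
~~~~~~+
~~~++~~
~~~~~~~
+++~~~~
~++~~~~
~++~++~
k=13  +~~++~+
~~~++~~
~~~~~~~
~+++~~~
+~+~~~~
~~~~~~~
+++~++~
k=14  +~~~~~+
~~~+++~
~~~~+~~
~+++~~~
~~++~~~
+~++~~+
+++~++~
k=15  +~+~~~~
~~~++++
~~~~~+~
~+~~+~~
+~~~+~~
+~~~~++
~~+~++~

17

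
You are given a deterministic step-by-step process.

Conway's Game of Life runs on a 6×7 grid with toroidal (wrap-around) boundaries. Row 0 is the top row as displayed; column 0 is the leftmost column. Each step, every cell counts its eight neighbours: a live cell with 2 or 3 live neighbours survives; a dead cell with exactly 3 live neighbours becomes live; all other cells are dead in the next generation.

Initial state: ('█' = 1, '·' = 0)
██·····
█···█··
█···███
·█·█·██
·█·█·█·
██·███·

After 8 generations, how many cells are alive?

k=0  ██·····
█···█··
█···███
·█·█·██
·█·█·█·
██·███·
k=1  ··██·█·
····█··
·█·█···
·█·█···
·█·█···
···█·█·
k=2  ··██·█·
····█··
···██··
██·██··
···█···
···█···
k=3  ··██···
··█··█·
··█··█·
·······
···█···
···█···
k=4  ··███··
·██·█··
·······
·······
·······
···██··
k=5  ·█···█·
·██·█··
·······
·······
·······
··█·█··
k=6  ·█··██·
·██····
·······
·······
·······
·······
k=7  ·██····
·██····
·······
·······
·······
·······
k=8  ·██····
·██····
·······
·······
·······
·······

4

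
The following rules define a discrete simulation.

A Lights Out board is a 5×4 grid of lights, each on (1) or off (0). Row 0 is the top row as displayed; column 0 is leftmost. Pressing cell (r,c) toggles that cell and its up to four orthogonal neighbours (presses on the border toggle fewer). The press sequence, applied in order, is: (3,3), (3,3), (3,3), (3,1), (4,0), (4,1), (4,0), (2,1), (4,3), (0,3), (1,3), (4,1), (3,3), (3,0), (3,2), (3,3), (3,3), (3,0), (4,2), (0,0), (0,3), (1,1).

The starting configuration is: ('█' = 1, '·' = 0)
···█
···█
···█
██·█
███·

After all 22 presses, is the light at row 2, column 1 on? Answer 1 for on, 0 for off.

1

gen 0: ···█
···█
···█
██·█
███·
gen 1: ···█
···█
····
███·
████
gen 2: ···█
···█
···█
██·█
███·
gen 3: ···█
···█
····
███·
████
gen 4: ···█
···█
·█··
····
█·██
gen 5: ···█
···█
·█··
█···
·███
gen 6: ···█
···█
·█··
██··
█··█
gen 7: ···█
···█
·█··
·█··
·█·█
gen 8: ···█
·█·█
█·█·
····
·█·█
gen 9: ···█
·█·█
█·█·
···█
·██·
gen 10: ··█·
·█··
█·█·
···█
·██·
gen 11: ··██
·███
█·██
···█
·██·
gen 12: ··██
·███
█·██
·█·█
█···
gen 13: ··██
·███
█·█·
·██·
█··█
gen 14: ··██
·███
··█·
█·█·
···█
gen 15: ··██
·███
····
██·█
··██
gen 16: ··██
·███
···█
███·
··█·
gen 17: ··██
·███
····
██·█
··██
gen 18: ··██
·███
█···
···█
█·██
gen 19: ··██
·███
█···
··██
██··
gen 20: ████
████
█···
··██
██··
gen 21: ██··
███·
█···
··██
██··
gen 22: █···
····
██··
··██
██··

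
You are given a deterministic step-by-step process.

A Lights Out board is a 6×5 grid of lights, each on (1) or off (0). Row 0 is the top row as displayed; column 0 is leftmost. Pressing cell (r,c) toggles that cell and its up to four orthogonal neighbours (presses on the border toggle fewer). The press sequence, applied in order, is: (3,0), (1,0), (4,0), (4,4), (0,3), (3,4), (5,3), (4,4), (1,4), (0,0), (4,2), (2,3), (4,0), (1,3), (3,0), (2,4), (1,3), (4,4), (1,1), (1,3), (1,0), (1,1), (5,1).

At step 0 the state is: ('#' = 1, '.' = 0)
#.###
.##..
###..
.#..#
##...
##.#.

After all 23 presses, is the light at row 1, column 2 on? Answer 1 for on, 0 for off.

0

k=0  #.###
.##..
###..
.#..#
##...
##.#.
k=1  #.###
.##..
.##..
#...#
.#...
##.#.
k=2  ..###
#.#..
###..
#...#
.#...
##.#.
k=3  ..###
#.#..
###..
....#
#....
.#.#.
k=4  ..###
#.#..
###..
.....
#..##
.#.##
k=5  .....
#.##.
###..
.....
#..##
.#.##
k=6  .....
#.##.
###.#
...##
#..#.
.#.##
k=7  .....
#.##.
###.#
...##
#....
.##..
k=8  .....
#.##.
###.#
...#.
#..##
.##.#
k=9  ....#
#.#.#
###..
...#.
#..##
.##.#
k=10  ##..#
..#.#
###..
...#.
#..##
.##.#
k=11  ##..#
..#.#
###..
..##.
###.#
.#..#
k=12  ##..#
..###
##.##
..#..
###.#
.#..#
k=13  ##..#
..###
##.##
#.#..
..#.#
##..#
k=14  ##.##
.....
##..#
#.#..
..#.#
##..#
k=15  ##.##
.....
.#..#
.##..
#.#.#
##..#
k=16  ##.##
....#
.#.#.
.##.#
#.#.#
##..#
k=17  ##..#
..##.
.#...
.##.#
#.#.#
##..#
k=18  ##..#
..##.
.#...
.##..
#.##.
##...
k=19  #...#
##.#.
.....
.##..
#.##.
##...
k=20  #..##
###.#
...#.
.##..
#.##.
##...
k=21  ...##
..#.#
#..#.
.##..
#.##.
##...
k=22  .#.##
##..#
##.#.
.##..
#.##.
##...
k=23  .#.##
##..#
##.#.
.##..
####.
..#..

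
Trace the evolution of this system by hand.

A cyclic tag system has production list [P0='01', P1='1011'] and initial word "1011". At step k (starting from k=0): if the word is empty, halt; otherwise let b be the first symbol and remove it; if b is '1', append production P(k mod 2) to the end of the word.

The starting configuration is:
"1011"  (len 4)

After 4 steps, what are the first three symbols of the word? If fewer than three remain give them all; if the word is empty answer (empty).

0) "1011"  (len 4)
1) "01101"  (len 5)
2) "1101"  (len 4)
3) "10101"  (len 5)
4) "01011011"  (len 8)

010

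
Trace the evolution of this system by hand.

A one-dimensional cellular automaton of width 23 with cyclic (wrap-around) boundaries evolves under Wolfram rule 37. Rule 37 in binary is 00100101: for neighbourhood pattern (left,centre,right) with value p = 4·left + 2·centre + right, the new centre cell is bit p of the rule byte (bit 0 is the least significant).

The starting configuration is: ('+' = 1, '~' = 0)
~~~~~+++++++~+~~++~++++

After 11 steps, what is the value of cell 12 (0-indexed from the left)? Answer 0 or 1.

1

t=0: ~~~~~+++++++~+~~++~++++
t=1: ~+++~~~~~~~~++~~~~+~~~~
t=2: ~~~~~++++++~~~~++~+~+++
t=3: ~+++~~~~~~~~++~~~+++~~~
t=4: ~~~~~++++++~~~~+~~~~~++
t=5: ~+++~~~~~~~~++~+~+++~~~
t=6: ~~~~~++++++~~~+++~~~~++
t=7: ~+++~~~~~~~~+~~~~~++~~~
t=8: ~~~~~++++++~+~+++~~~~++
t=9: ~+++~~~~~~~+++~~~~++~~~
t=10: ~~~~~+++++~~~~~++~~~~++
t=11: ~+++~~~~~~~+++~~~~++~~~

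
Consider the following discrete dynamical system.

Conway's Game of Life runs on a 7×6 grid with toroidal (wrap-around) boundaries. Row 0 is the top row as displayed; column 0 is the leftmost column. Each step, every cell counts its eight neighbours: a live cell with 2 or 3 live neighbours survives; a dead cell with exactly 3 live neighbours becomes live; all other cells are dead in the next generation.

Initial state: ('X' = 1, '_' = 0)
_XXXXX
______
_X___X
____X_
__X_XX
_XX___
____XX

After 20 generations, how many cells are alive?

10

0) _XXXXX
______
_X___X
____X_
__X_XX
_XX___
____XX
1) X_XX_X
_X_X_X
______
X__XX_
_XX_XX
XXX___
_____X
2) _XXX_X
_X_X_X
X_XX_X
XXXXX_
____X_
__XXX_
___XXX
3) _X___X
_____X
______
X_____
______
__X___
XX___X
4) _X__XX
X_____
______
______
______
XX____
_XX__X
5) _XX_XX
X____X
______
______
______
XXX___
__X_XX
6) _XX___
XX__XX
______
______
_X____
XXXX_X
____X_
7) _XXXX_
XXX__X
X____X
______
_X____
XXXXXX
____XX
8) ______
______
_____X
X_____
_X_XXX
_XXX__
______
9) ______
______
______
X_____
_X_XXX
XX_X__
__X___
10) ______
______
______
X___XX
_X_XXX
XX_X_X
_XX___
11) ______
______
_____X
X__X__
_X_X__
___X_X
_XX___
12) ______
______
______
X_X_X_
X__X__
XX_XX_
__X___
13) ______
______
______
_X_X_X
X_____
XX_XXX
_XXX__
14) __X___
______
______
X_____
___X__
___XXX
_X_X_X
15) __X___
______
______
______
___X_X
X__X_X
X__X_X
16) ______
______
______
______
X____X
__XX__
XXXX_X
17) XXX___
______
______
______
______
___X__
XX_XX_
18) X_XX_X
_X____
______
______
______
__XXX_
X__XXX
19) __XX__
XXX___
______
______
___X__
__X___
X_____
20) X_XX__
_XXX__
_X____
______
______
______
_XXX__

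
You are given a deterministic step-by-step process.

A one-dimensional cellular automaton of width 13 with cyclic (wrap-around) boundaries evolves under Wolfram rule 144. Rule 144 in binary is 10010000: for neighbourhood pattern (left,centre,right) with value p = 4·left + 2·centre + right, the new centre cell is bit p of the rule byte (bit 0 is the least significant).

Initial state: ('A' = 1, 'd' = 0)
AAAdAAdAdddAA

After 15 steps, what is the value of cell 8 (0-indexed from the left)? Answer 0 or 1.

0

0) AAAdAAdAdddAA
1) AAddddddAdddA
2) AdAddddddAddd
3) dddAddddddAdd
4) ddddAddddddAd
5) dddddAddddddA
6) AdddddAdddddd
7) dAdddddAddddd
8) ddAdddddAdddd
9) dddAdddddAddd
10) ddddAdddddAdd
11) dddddAdddddAd
12) ddddddAdddddA
13) AddddddAddddd
14) dAddddddAdddd
15) ddAddddddAddd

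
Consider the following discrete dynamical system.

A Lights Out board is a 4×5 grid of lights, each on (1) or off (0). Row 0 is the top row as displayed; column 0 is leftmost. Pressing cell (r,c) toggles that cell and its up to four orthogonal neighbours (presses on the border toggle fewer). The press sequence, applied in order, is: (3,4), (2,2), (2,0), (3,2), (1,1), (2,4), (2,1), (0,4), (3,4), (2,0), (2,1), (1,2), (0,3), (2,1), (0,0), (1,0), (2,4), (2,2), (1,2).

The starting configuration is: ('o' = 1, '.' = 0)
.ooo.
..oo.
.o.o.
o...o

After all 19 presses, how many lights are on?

11

step 0: .ooo.
..oo.
.o.o.
o...o
step 1: .ooo.
..oo.
.o.oo
o..o.
step 2: .ooo.
...o.
..o.o
o.oo.
step 3: .ooo.
o..o.
ooo.o
..oo.
step 4: .ooo.
o..o.
oo..o
.o...
step 5: ..oo.
.ooo.
o...o
.o...
step 6: ..oo.
.oooo
o..o.
.o..o
step 7: ..oo.
..ooo
.ooo.
....o
step 8: ..o.o
..oo.
.ooo.
....o
step 9: ..o.o
..oo.
.oooo
...o.
step 10: ..o.o
o.oo.
o.ooo
o..o.
step 11: ..o.o
oooo.
.o.oo
oo.o.
step 12: ....o
o....
.oooo
oo.o.
step 13: ..oo.
o..o.
.oooo
oo.o.
step 14: ..oo.
oo.o.
o..oo
o..o.
step 15: oooo.
.o.o.
o..oo
o..o.
step 16: .ooo.
o..o.
...oo
o..o.
step 17: .ooo.
o..oo
.....
o..oo
step 18: .ooo.
o.ooo
.ooo.
o.ooo
step 19: .o.o.
oo..o
.o.o.
o.ooo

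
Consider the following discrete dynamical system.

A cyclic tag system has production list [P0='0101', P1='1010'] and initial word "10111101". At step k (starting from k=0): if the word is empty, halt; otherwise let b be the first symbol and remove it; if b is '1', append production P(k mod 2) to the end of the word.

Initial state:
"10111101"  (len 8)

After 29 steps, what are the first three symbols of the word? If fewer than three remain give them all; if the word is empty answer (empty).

step 0: "10111101"  (len 8)
step 1: "01111010101"  (len 11)
step 2: "1111010101"  (len 10)
step 3: "1110101010101"  (len 13)
step 4: "1101010101011010"  (len 16)
step 5: "1010101010110100101"  (len 19)
step 6: "0101010101101001011010"  (len 22)
step 7: "101010101101001011010"  (len 21)
step 8: "010101011010010110101010"  (len 24)
step 9: "10101011010010110101010"  (len 23)
step 10: "01010110100101101010101010"  (len 26)
step 11: "1010110100101101010101010"  (len 25)
step 12: "0101101001011010101010101010"  (len 28)
step 13: "101101001011010101010101010"  (len 27)
step 14: "011010010110101010101010101010"  (len 30)
step 15: "11010010110101010101010101010"  (len 29)
step 16: "10100101101010101010101010101010"  (len 32)
step 17: "01001011010101010101010101010100101"  (len 35)
step 18: "1001011010101010101010101010100101"  (len 34)
step 19: "0010110101010101010101010101001010101"  (len 37)
step 20: "010110101010101010101010101001010101"  (len 36)
step 21: "10110101010101010101010101001010101"  (len 35)
step 22: "01101010101010101010101010010101011010"  (len 38)
step 23: "1101010101010101010101010010101011010"  (len 37)
step 24: "1010101010101010101010100101010110101010"  (len 40)
step 25: "0101010101010101010101001010101101010100101"  (len 43)
step 26: "101010101010101010101001010101101010100101"  (len 42)
step 27: "010101010101010101010010101011010101001010101"  (len 45)
step 28: "10101010101010101010010101011010101001010101"  (len 44)
step 29: "01010101010101010100101010110101010010101010101"  (len 47)

010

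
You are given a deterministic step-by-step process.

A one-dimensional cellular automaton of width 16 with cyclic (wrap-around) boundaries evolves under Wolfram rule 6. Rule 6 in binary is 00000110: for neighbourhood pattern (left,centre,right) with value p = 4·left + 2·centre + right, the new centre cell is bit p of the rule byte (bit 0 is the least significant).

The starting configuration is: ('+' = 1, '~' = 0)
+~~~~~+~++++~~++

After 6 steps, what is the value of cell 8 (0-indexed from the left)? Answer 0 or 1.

gen 0: +~~~~~+~++++~~++
gen 1: ~~~~~++~~~~~~+~~
gen 2: ~~~~+~~~~~~~++~~
gen 3: ~~~++~~~~~~+~~~~
gen 4: ~~+~~~~~~~++~~~~
gen 5: ~++~~~~~~+~~~~~~
gen 6: +~~~~~~~++~~~~~~

1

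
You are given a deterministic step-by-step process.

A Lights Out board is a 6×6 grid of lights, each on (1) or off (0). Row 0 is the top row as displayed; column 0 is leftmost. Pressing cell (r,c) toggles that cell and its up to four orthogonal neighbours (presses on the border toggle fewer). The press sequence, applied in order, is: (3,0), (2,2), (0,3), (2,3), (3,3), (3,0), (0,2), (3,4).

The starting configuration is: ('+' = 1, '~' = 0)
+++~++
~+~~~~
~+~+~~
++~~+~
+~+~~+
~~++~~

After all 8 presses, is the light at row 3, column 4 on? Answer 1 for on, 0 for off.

step 0: +++~++
~+~~~~
~+~+~~
++~~+~
+~+~~+
~~++~~
step 1: +++~++
~+~~~~
++~+~~
~~~~+~
~~+~~+
~~++~~
step 2: +++~++
~++~~~
+~+~~~
~~+~+~
~~+~~+
~~++~~
step 3: ++~+~+
~+++~~
+~+~~~
~~+~+~
~~+~~+
~~++~~
step 4: ++~+~+
~++~~~
+~~++~
~~+++~
~~+~~+
~~++~~
step 5: ++~+~+
~++~~~
+~~~+~
~~~~~~
~~++~+
~~++~~
step 6: ++~+~+
~++~~~
~~~~+~
++~~~~
+~++~+
~~++~~
step 7: +~+~~+
~+~~~~
~~~~+~
++~~~~
+~++~+
~~++~~
step 8: +~+~~+
~+~~~~
~~~~~~
++~+++
+~++++
~~++~~

1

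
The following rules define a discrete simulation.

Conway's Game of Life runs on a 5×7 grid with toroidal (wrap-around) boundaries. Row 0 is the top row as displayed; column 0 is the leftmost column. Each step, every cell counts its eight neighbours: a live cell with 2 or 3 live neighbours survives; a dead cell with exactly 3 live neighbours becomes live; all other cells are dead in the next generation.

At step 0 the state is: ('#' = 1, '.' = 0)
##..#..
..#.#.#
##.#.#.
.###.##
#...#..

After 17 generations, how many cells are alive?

4

[0] ##..#..
..#.#.#
##.#.#.
.###.##
#...#..
[1] ##..#.#
..#.#.#
.......
...#.#.
....#..
[2] ##..#.#
.#.#..#
...###.
....#..
#..##.#
[3] .#..#..
.#.#..#
..##.#.
......#
.#.##.#
[4] .#..#..
##.#.#.
#.#####
#.....#
..###..
[5] ##...#.
.......
..##...
#......
######.
[6] #..#.#.
.##....
.......
#.....#
..####.
[7] .....##
.##....
##.....
...####
####.#.
[8] ...####
.##...#
##.####
...#.#.
####...
[9] ....###
.#.....
.#.#...
.....#.
##.....
[10] .#...##
#.#.##.
..#....
###....
#...#..
[11] .#.#...
#.####.
#.#...#
#.##...
..#..#.
[12] .#...##
#...##.
#....#.
#.##...
....#..
[13] #.....#
##..#..
#..#.#.
.#.##.#
#######
[14] .......
.#..##.
...#.#.
.......
.......
[15] .......
....##.
.....#.
.......
.......
[16] .......
....##.
....##.
.......
.......
[17] .......
....##.
....##.
.......
.......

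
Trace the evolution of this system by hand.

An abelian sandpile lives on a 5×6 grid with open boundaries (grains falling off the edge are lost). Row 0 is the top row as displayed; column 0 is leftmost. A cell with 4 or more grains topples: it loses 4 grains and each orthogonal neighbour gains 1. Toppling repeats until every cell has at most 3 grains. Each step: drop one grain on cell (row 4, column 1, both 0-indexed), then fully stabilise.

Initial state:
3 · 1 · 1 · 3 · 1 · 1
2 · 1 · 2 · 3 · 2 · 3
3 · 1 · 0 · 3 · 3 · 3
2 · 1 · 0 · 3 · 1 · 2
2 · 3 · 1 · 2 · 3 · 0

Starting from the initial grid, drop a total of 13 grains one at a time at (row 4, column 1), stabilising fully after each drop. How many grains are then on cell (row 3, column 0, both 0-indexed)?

1

[0] 3 · 1 · 1 · 3 · 1 · 1
2 · 1 · 2 · 3 · 2 · 3
3 · 1 · 0 · 3 · 3 · 3
2 · 1 · 0 · 3 · 1 · 2
2 · 3 · 1 · 2 · 3 · 0
[1] 3 · 1 · 1 · 3 · 1 · 1
2 · 1 · 2 · 3 · 2 · 3
3 · 1 · 0 · 3 · 3 · 3
2 · 2 · 0 · 3 · 1 · 2
3 · 0 · 2 · 2 · 3 · 0
[2] 3 · 1 · 1 · 3 · 1 · 1
2 · 1 · 2 · 3 · 2 · 3
3 · 1 · 0 · 3 · 3 · 3
2 · 2 · 0 · 3 · 1 · 2
3 · 1 · 2 · 2 · 3 · 0
[3] 3 · 1 · 1 · 3 · 1 · 1
2 · 1 · 2 · 3 · 2 · 3
3 · 1 · 0 · 3 · 3 · 3
2 · 2 · 0 · 3 · 1 · 2
3 · 2 · 2 · 2 · 3 · 0
[4] 3 · 1 · 1 · 3 · 1 · 1
2 · 1 · 2 · 3 · 2 · 3
3 · 1 · 0 · 3 · 3 · 3
2 · 2 · 0 · 3 · 1 · 2
3 · 3 · 2 · 2 · 3 · 0
[5] 3 · 1 · 1 · 3 · 1 · 1
2 · 1 · 2 · 3 · 2 · 3
3 · 1 · 0 · 3 · 3 · 3
3 · 3 · 0 · 3 · 1 · 2
0 · 1 · 3 · 2 · 3 · 0
[6] 3 · 1 · 1 · 3 · 1 · 1
2 · 1 · 2 · 3 · 2 · 3
3 · 1 · 0 · 3 · 3 · 3
3 · 3 · 0 · 3 · 1 · 2
0 · 2 · 3 · 2 · 3 · 0
[7] 3 · 1 · 1 · 3 · 1 · 1
2 · 1 · 2 · 3 · 2 · 3
3 · 1 · 0 · 3 · 3 · 3
3 · 3 · 0 · 3 · 1 · 2
0 · 3 · 3 · 2 · 3 · 0
[8] 3 · 1 · 1 · 3 · 1 · 1
3 · 1 · 2 · 3 · 2 · 3
0 · 3 · 0 · 3 · 3 · 3
1 · 1 · 2 · 3 · 1 · 2
2 · 2 · 0 · 3 · 3 · 0
[9] 3 · 1 · 1 · 3 · 1 · 1
3 · 1 · 2 · 3 · 2 · 3
0 · 3 · 0 · 3 · 3 · 3
1 · 1 · 2 · 3 · 1 · 2
2 · 3 · 0 · 3 · 3 · 0
[10] 3 · 1 · 1 · 3 · 1 · 1
3 · 1 · 2 · 3 · 2 · 3
0 · 3 · 0 · 3 · 3 · 3
1 · 2 · 2 · 3 · 1 · 2
3 · 0 · 1 · 3 · 3 · 0
[11] 3 · 1 · 1 · 3 · 1 · 1
3 · 1 · 2 · 3 · 2 · 3
0 · 3 · 0 · 3 · 3 · 3
1 · 2 · 2 · 3 · 1 · 2
3 · 1 · 1 · 3 · 3 · 0
[12] 3 · 1 · 1 · 3 · 1 · 1
3 · 1 · 2 · 3 · 2 · 3
0 · 3 · 0 · 3 · 3 · 3
1 · 2 · 2 · 3 · 1 · 2
3 · 2 · 1 · 3 · 3 · 0
[13] 3 · 1 · 1 · 3 · 1 · 1
3 · 1 · 2 · 3 · 2 · 3
0 · 3 · 0 · 3 · 3 · 3
1 · 2 · 2 · 3 · 1 · 2
3 · 3 · 1 · 3 · 3 · 0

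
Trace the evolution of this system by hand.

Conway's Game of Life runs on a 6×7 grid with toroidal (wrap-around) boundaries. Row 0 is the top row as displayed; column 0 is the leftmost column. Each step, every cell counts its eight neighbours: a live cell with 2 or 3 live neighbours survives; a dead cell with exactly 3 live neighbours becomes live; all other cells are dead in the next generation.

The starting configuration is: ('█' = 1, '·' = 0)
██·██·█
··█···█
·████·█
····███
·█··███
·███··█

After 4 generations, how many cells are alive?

step 0: ██·██·█
··█···█
·████·█
····███
·█··███
·███··█
step 1: ····█·█
······█
·██·█·█
·█·····
·█·····
·······
step 2: ·····█·
···█··█
·██··█·
·█·····
·······
·······
step 3: ·······
··█·███
███····
·██····
·······
·······
step 4: ·····█·
█·██·██
█····██
█·█····
·······
·······

11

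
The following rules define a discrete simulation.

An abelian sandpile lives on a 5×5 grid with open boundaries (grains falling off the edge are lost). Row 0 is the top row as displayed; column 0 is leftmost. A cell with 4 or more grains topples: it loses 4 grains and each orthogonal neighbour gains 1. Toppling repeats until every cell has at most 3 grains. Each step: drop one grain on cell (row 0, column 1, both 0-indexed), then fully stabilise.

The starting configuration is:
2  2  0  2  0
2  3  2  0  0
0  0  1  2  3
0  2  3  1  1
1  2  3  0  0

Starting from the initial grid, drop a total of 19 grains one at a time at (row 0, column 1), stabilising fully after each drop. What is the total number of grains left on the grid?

[0] 2  2  0  2  0
2  3  2  0  0
0  0  1  2  3
0  2  3  1  1
1  2  3  0  0
[1] 2  3  0  2  0
2  3  2  0  0
0  0  1  2  3
0  2  3  1  1
1  2  3  0  0
[2] 3  1  1  2  0
3  0  3  0  0
0  1  1  2  3
0  2  3  1  1
1  2  3  0  0
[3] 3  2  1  2  0
3  0  3  0  0
0  1  1  2  3
0  2  3  1  1
1  2  3  0  0
[4] 3  3  1  2  0
3  0  3  0  0
0  1  1  2  3
0  2  3  1  1
1  2  3  0  0
[5] 1  1  2  2  0
0  2  3  0  0
1  1  1  2  3
0  2  3  1  1
1  2  3  0  0
[6] 1  2  2  2  0
0  2  3  0  0
1  1  1  2  3
0  2  3  1  1
1  2  3  0  0
[7] 1  3  2  2  0
0  2  3  0  0
1  1  1  2  3
0  2  3  1  1
1  2  3  0  0
[8] 2  0  3  2  0
0  3  3  0  0
1  1  1  2  3
0  2  3  1  1
1  2  3  0  0
[9] 2  1  3  2  0
0  3  3  0  0
1  1  1  2  3
0  2  3  1  1
1  2  3  0  0
[10] 2  2  3  2  0
0  3  3  0  0
1  1  1  2  3
0  2  3  1  1
1  2  3  0  0
[11] 2  3  3  2  0
0  3  3  0  0
1  1  1  2  3
0  2  3  1  1
1  2  3  0  0
[12] 3  2  1  3  0
1  1  1  1  0
1  2  2  2  3
0  2  3  1  1
1  2  3  0  0
[13] 3  3  1  3  0
1  1  1  1  0
1  2  2  2  3
0  2  3  1  1
1  2  3  0  0
[14] 0  1  2  3  0
2  2  1  1  0
1  2  2  2  3
0  2  3  1  1
1  2  3  0  0
[15] 0  2  2  3  0
2  2  1  1  0
1  2  2  2  3
0  2  3  1  1
1  2  3  0  0
[16] 0  3  2  3  0
2  2  1  1  0
1  2  2  2  3
0  2  3  1  1
1  2  3  0  0
[17] 1  0  3  3  0
2  3  1  1  0
1  2  2  2  3
0  2  3  1  1
1  2  3  0  0
[18] 1  1  3  3  0
2  3  1  1  0
1  2  2  2  3
0  2  3  1  1
1  2  3  0  0
[19] 1  2  3  3  0
2  3  1  1  0
1  2  2  2  3
0  2  3  1  1
1  2  3  0  0

39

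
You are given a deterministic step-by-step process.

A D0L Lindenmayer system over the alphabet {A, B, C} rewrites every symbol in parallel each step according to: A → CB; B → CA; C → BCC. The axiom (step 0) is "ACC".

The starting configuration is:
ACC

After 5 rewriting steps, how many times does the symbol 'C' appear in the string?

233

0) ACC
1) CBBCCBCC
2) BCCCACABCCBCCCABCCBCC
3) CABCCBCCBCCCBBCCCBCABCCBCCCABCCBCCBCCCBCABCCBCCCABCCBCC
4) BCCCBCABCCBCCCABCCBCCCABCCBCCBCCCACABCCBCCBCCCABCCCBCABCCB…BCCCABCCBCCBCCCABCCCBCABCCBCCCABCCBCCBCCCBCABCCBCCCABCCBCC  (len 144)
5) CABCCBCCBCCCABCCCBCABCCBCCCABCCBCCBCCCBCABCCBCCCABCCBCCBCC…BCCCABCCBCCBCCCABCCCBCABCCBCCCABCCBCCBCCCBCABCCBCCCABCCBCC  (len 377)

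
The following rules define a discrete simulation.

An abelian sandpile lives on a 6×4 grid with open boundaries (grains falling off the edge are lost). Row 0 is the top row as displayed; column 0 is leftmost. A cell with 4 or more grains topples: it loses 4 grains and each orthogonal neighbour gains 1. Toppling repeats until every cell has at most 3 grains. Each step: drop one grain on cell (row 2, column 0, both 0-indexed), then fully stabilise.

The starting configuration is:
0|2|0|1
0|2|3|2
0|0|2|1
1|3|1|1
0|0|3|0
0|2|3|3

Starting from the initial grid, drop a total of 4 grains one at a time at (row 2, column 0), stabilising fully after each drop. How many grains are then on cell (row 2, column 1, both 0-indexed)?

1

k=0  0|2|0|1
0|2|3|2
0|0|2|1
1|3|1|1
0|0|3|0
0|2|3|3
k=1  0|2|0|1
0|2|3|2
1|0|2|1
1|3|1|1
0|0|3|0
0|2|3|3
k=2  0|2|0|1
0|2|3|2
2|0|2|1
1|3|1|1
0|0|3|0
0|2|3|3
k=3  0|2|0|1
0|2|3|2
3|0|2|1
1|3|1|1
0|0|3|0
0|2|3|3
k=4  0|2|0|1
1|2|3|2
0|1|2|1
2|3|1|1
0|0|3|0
0|2|3|3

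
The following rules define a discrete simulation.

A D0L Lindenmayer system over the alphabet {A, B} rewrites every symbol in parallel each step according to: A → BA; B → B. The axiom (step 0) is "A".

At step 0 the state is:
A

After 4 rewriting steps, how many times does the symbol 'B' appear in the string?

4

[0] A
[1] BA
[2] BBA
[3] BBBA
[4] BBBBA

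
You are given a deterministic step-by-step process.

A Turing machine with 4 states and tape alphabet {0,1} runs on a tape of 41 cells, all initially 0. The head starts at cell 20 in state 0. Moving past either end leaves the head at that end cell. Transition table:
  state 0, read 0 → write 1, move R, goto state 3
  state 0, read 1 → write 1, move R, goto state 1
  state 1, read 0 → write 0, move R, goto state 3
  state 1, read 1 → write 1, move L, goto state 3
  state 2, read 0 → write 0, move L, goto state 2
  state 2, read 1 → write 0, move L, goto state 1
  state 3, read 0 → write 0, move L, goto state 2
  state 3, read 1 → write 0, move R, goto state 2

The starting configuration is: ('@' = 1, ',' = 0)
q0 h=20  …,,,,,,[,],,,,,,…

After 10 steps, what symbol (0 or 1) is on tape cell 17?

0

t=0: q0 h=20  …,,,,,,[,],,,,,,…
t=1: q3 h=21  …,,,,,@[,],,,,,,…
t=2: q2 h=20  …,,,,,,[@],,,,,,…
t=3: q1 h=19  …,,,,,,[,],,,,,,…
t=4: q3 h=20  …,,,,,,[,],,,,,,…
t=5: q2 h=19  …,,,,,,[,],,,,,,…
t=6: q2 h=18  …,,,,,,[,],,,,,,…
t=7: q2 h=17  …,,,,,,[,],,,,,,…
t=8: q2 h=16  …,,,,,,[,],,,,,,…
t=9: q2 h=15  …,,,,,,[,],,,,,,…
t=10: q2 h=14  …,,,,,,[,],,,,,,…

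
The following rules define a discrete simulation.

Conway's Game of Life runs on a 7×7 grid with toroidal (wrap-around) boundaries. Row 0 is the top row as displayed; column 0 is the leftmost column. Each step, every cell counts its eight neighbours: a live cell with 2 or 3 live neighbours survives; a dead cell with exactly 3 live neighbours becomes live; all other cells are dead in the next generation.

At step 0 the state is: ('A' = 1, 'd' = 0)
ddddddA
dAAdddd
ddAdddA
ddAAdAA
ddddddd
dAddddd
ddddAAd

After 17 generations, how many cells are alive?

t=0: ddddddA
dAAdddd
ddAdddA
ddAAdAA
ddddddd
dAddddd
ddddAAd
t=1: dddddAd
AAAdddd
AddddAA
ddAAdAA
ddAdddd
ddddddd
dddddAd
t=2: dAddddA
AAdddAd
dddAAAd
AAAAAAd
ddAAddd
ddddddd
ddddddd
t=3: dAddddA
AAAddAd
ddddddd
dAdddAA
ddddddd
ddddddd
ddddddd
t=4: dAAdddA
AAAdddA
ddAddAd
ddddddd
ddddddd
ddddddd
ddddddd
t=5: ddAdddA
dddAdAA
AdAdddA
ddddddd
ddddddd
ddddddd
ddddddd
t=6: dddddAA
dAAAdAd
AddddAA
ddddddd
ddddddd
ddddddd
ddddddd
t=7: ddAdAAA
dAAdddd
AAAdAAA
ddddddA
ddddddd
ddddddd
ddddddd
t=8: dAAAdAd
ddddddd
ddAAdAA
dAddddA
ddddddd
ddddddd
dddddAd
t=9: ddAdAdd
dAdddAA
AdAddAA
AdAddAA
ddddddd
ddddddd
ddAdAdd
t=10: dAAdAdd
dAAAAdd
ddAdAdd
AddddAd
ddddddA
ddddddd
ddddddd
t=11: dAddAdd
ddddAAd
ddAdAAd
dddddAA
ddddddA
ddddddd
ddddddd
t=12: ddddAAd
ddddddd
dddAddd
ddddAdA
dddddAA
ddddddd
ddddddd
t=13: ddddddd
ddddAdd
ddddddd
ddddAdA
dddddAA
ddddddd
ddddddd
t=14: ddddddd
ddddddd
dddddAd
ddddddA
dddddAA
ddddddd
ddddddd
t=15: ddddddd
ddddddd
ddddddd
ddddddA
dddddAA
ddddddd
ddddddd
t=16: ddddddd
ddddddd
ddddddd
dddddAA
dddddAA
ddddddd
ddddddd
t=17: ddddddd
ddddddd
ddddddd
dddddAA
dddddAA
ddddddd
ddddddd

4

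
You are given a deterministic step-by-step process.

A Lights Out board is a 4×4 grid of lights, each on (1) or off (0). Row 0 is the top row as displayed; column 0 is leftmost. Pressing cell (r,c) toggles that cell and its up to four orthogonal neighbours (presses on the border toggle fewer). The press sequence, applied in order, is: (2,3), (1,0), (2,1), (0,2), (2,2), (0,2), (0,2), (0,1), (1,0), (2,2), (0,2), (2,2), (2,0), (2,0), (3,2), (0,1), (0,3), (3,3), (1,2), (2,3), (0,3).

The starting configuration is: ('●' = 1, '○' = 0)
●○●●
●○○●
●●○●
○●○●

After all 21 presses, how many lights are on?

8

step 0: ●○●●
●○○●
●●○●
○●○●
step 1: ●○●●
●○○○
●●●○
○●○○
step 2: ○○●●
○●○○
○●●○
○●○○
step 3: ○○●●
○○○○
●○○○
○○○○
step 4: ○●○○
○○●○
●○○○
○○○○
step 5: ○●○○
○○○○
●●●●
○○●○
step 6: ○○●●
○○●○
●●●●
○○●○
step 7: ○●○○
○○○○
●●●●
○○●○
step 8: ●○●○
○●○○
●●●●
○○●○
step 9: ○○●○
●○○○
○●●●
○○●○
step 10: ○○●○
●○●○
○○○○
○○○○
step 11: ○●○●
●○○○
○○○○
○○○○
step 12: ○●○●
●○●○
○●●●
○○●○
step 13: ○●○●
○○●○
●○●●
●○●○
step 14: ○●○●
●○●○
○●●●
○○●○
step 15: ○●○●
●○●○
○●○●
○●○●
step 16: ●○●●
●●●○
○●○●
○●○●
step 17: ●○○○
●●●●
○●○●
○●○●
step 18: ●○○○
●●●●
○●○○
○●●○
step 19: ●○●○
●○○○
○●●○
○●●○
step 20: ●○●○
●○○●
○●○●
○●●●
step 21: ●○○●
●○○○
○●○●
○●●●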